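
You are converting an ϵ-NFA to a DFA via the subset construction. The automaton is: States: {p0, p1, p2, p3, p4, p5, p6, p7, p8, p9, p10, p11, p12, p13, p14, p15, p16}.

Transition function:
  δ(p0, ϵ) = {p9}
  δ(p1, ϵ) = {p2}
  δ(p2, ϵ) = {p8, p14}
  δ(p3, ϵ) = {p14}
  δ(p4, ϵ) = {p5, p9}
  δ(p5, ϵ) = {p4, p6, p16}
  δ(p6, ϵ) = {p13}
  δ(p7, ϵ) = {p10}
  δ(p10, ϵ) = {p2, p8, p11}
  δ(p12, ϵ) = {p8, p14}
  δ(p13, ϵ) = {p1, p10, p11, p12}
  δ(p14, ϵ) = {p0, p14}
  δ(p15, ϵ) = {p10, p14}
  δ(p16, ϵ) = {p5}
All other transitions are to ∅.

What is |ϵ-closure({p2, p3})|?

6

Start with {p2, p3}.
From p2 via ϵ: add p8, p14.
From p14 via ϵ: add p0.
From p0 via ϵ: add p9.
ϵ-closure = {p0, p2, p3, p8, p9, p14}, which has 6 states.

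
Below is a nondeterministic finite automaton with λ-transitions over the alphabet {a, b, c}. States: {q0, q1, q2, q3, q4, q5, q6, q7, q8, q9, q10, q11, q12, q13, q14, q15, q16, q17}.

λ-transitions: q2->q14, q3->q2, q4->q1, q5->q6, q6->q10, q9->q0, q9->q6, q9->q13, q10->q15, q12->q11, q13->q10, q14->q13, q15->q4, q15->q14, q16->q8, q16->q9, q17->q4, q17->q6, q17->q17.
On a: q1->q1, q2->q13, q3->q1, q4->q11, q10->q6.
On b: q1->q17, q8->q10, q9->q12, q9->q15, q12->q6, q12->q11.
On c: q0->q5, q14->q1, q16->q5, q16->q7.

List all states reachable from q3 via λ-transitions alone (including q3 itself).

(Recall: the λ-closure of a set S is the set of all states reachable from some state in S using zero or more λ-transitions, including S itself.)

{q1, q2, q3, q4, q10, q13, q14, q15}

Start with {q3}.
From q3 via λ: add q2.
From q2 via λ: add q14.
From q14 via λ: add q13.
From q13 via λ: add q10.
From q10 via λ: add q15.
From q15 via λ: add q4.
From q4 via λ: add q1.
No new states can be added; the closed set is {q1, q2, q3, q4, q10, q13, q14, q15}.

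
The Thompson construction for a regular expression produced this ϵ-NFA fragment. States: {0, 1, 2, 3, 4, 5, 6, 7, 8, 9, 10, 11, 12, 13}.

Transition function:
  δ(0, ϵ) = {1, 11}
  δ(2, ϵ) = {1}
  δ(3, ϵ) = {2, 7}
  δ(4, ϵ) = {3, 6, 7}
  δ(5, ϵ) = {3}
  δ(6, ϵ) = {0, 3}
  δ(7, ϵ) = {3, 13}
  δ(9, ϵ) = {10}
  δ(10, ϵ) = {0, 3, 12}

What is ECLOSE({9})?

Start with {9}.
From 9 via ϵ: add 10.
From 10 via ϵ: add 0, 3, 12.
From 0 via ϵ: add 1, 11.
From 3 via ϵ: add 2, 7.
From 7 via ϵ: add 13.
No new states can be added; the closed set is {0, 1, 2, 3, 7, 9, 10, 11, 12, 13}.

{0, 1, 2, 3, 7, 9, 10, 11, 12, 13}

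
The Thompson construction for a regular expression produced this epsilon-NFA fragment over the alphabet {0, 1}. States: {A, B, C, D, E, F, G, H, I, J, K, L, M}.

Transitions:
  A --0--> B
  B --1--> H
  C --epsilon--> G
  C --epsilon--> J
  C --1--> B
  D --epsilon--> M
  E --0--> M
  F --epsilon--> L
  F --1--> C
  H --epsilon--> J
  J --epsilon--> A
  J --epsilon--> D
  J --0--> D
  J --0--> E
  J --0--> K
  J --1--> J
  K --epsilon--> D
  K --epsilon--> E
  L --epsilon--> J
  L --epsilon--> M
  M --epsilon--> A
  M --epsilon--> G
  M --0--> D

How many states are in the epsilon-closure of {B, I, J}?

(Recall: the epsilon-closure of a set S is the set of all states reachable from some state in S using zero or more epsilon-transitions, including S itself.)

7

Start with {B, I, J}.
From J via epsilon: add A, D.
From D via epsilon: add M.
From M via epsilon: add G.
epsilon-closure = {A, B, D, G, I, J, M}, which has 7 states.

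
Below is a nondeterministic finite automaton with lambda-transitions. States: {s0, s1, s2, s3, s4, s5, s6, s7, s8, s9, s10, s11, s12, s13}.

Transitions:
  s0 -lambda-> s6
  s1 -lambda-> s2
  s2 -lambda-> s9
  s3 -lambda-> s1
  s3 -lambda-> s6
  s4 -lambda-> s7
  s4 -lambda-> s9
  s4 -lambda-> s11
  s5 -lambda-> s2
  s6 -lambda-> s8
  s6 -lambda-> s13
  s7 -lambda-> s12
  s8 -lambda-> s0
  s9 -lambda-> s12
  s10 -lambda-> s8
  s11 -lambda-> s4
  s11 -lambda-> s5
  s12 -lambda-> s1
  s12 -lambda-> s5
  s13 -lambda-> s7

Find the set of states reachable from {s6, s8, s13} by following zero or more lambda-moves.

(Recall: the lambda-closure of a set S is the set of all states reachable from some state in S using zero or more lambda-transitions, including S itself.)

Start with {s6, s8, s13}.
From s8 via lambda: add s0.
From s13 via lambda: add s7.
From s7 via lambda: add s12.
From s12 via lambda: add s1, s5.
From s1 via lambda: add s2.
From s2 via lambda: add s9.
No new states can be added; the closed set is {s0, s1, s2, s5, s6, s7, s8, s9, s12, s13}.

{s0, s1, s2, s5, s6, s7, s8, s9, s12, s13}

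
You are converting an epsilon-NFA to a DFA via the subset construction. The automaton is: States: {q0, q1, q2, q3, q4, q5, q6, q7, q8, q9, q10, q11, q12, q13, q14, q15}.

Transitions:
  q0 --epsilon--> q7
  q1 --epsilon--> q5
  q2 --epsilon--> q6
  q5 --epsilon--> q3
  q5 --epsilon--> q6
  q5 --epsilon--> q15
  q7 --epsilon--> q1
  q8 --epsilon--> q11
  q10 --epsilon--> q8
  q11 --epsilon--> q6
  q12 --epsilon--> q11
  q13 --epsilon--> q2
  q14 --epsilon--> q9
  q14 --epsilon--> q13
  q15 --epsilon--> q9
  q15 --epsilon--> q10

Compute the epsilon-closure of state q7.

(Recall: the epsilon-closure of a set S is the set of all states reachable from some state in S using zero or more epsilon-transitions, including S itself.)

{q1, q3, q5, q6, q7, q8, q9, q10, q11, q15}

Start with {q7}.
From q7 via epsilon: add q1.
From q1 via epsilon: add q5.
From q5 via epsilon: add q3, q6, q15.
From q15 via epsilon: add q9, q10.
From q10 via epsilon: add q8.
From q8 via epsilon: add q11.
No new states can be added; the closed set is {q1, q3, q5, q6, q7, q8, q9, q10, q11, q15}.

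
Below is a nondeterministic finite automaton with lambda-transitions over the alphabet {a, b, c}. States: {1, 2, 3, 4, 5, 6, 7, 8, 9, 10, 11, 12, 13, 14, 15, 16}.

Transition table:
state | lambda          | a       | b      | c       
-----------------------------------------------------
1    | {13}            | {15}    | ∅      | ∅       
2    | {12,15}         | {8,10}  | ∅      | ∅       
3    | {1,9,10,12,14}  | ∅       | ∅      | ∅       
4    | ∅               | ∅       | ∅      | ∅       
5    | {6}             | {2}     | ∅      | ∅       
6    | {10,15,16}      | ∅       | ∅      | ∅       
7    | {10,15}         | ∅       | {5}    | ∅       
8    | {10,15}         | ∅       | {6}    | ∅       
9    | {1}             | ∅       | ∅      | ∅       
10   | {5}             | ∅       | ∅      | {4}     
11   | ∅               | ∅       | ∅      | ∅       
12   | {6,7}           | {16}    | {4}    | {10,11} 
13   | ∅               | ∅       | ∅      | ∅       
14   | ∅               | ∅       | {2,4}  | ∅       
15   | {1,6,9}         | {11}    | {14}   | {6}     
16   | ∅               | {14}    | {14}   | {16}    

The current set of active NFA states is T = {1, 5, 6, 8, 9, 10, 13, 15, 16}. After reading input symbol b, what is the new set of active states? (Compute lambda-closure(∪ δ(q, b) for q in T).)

8 on b → {6}.
15 on b → {14}.
16 on b → {14}.
No b-transition from 1, 5, 6, 9, 10, 13.
Union after reading b: {6, 14}.
Now take the lambda-closure:
From 6 via lambda: add 10, 15, 16.
From 10 via lambda: add 5.
From 15 via lambda: add 1, 9.
From 1 via lambda: add 13.
No new states can be added; the closed set is {1, 5, 6, 9, 10, 13, 14, 15, 16}.

{1, 5, 6, 9, 10, 13, 14, 15, 16}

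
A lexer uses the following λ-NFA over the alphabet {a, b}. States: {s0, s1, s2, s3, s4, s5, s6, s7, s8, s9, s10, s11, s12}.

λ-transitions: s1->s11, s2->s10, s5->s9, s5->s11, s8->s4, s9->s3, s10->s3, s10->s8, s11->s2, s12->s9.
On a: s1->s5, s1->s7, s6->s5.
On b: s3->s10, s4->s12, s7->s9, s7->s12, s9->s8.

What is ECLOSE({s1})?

{s1, s2, s3, s4, s8, s10, s11}

Start with {s1}.
From s1 via λ: add s11.
From s11 via λ: add s2.
From s2 via λ: add s10.
From s10 via λ: add s3, s8.
From s8 via λ: add s4.
No new states can be added; the closed set is {s1, s2, s3, s4, s8, s10, s11}.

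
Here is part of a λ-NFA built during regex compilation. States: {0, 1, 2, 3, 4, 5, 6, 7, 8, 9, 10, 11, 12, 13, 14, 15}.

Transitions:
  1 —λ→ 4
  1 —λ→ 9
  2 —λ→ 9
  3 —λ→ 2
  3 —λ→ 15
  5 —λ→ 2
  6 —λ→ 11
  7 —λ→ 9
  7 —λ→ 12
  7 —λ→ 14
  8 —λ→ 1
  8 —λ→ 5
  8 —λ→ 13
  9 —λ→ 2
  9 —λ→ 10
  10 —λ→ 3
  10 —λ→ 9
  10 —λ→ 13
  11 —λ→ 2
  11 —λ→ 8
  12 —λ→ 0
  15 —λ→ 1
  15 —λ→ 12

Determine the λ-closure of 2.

Start with {2}.
From 2 via λ: add 9.
From 9 via λ: add 10.
From 10 via λ: add 3, 13.
From 3 via λ: add 15.
From 15 via λ: add 1, 12.
From 1 via λ: add 4.
From 12 via λ: add 0.
No new states can be added; the closed set is {0, 1, 2, 3, 4, 9, 10, 12, 13, 15}.

{0, 1, 2, 3, 4, 9, 10, 12, 13, 15}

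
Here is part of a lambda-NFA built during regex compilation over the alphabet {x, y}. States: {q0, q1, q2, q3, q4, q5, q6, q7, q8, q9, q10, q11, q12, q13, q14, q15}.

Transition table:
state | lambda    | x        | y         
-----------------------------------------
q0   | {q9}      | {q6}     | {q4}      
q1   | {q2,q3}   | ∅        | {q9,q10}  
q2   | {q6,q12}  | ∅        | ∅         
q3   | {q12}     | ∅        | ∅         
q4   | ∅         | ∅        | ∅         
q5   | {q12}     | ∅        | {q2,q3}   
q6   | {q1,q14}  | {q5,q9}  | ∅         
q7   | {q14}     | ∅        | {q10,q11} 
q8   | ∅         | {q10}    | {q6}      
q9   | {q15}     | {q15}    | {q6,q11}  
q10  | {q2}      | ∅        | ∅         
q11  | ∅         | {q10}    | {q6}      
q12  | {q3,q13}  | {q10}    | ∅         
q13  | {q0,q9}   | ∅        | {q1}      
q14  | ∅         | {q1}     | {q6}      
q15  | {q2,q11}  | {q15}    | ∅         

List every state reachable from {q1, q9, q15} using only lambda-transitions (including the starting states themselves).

{q0, q1, q2, q3, q6, q9, q11, q12, q13, q14, q15}

Start with {q1, q9, q15}.
From q1 via lambda: add q2, q3.
From q15 via lambda: add q11.
From q2 via lambda: add q6, q12.
From q6 via lambda: add q14.
From q12 via lambda: add q13.
From q13 via lambda: add q0.
No new states can be added; the closed set is {q0, q1, q2, q3, q6, q9, q11, q12, q13, q14, q15}.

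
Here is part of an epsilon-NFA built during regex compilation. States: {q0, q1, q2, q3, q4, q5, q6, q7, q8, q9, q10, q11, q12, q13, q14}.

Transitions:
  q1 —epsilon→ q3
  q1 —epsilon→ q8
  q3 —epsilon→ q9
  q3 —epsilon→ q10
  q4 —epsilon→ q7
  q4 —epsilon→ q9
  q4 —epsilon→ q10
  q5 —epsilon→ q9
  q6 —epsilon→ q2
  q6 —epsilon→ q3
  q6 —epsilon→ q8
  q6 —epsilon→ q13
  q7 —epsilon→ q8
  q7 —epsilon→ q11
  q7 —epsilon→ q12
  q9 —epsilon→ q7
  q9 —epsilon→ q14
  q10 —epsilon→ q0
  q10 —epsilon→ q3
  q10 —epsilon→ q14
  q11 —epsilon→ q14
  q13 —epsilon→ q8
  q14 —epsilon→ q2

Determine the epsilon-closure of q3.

Start with {q3}.
From q3 via epsilon: add q9, q10.
From q9 via epsilon: add q7, q14.
From q10 via epsilon: add q0.
From q7 via epsilon: add q8, q11, q12.
From q14 via epsilon: add q2.
No new states can be added; the closed set is {q0, q2, q3, q7, q8, q9, q10, q11, q12, q14}.

{q0, q2, q3, q7, q8, q9, q10, q11, q12, q14}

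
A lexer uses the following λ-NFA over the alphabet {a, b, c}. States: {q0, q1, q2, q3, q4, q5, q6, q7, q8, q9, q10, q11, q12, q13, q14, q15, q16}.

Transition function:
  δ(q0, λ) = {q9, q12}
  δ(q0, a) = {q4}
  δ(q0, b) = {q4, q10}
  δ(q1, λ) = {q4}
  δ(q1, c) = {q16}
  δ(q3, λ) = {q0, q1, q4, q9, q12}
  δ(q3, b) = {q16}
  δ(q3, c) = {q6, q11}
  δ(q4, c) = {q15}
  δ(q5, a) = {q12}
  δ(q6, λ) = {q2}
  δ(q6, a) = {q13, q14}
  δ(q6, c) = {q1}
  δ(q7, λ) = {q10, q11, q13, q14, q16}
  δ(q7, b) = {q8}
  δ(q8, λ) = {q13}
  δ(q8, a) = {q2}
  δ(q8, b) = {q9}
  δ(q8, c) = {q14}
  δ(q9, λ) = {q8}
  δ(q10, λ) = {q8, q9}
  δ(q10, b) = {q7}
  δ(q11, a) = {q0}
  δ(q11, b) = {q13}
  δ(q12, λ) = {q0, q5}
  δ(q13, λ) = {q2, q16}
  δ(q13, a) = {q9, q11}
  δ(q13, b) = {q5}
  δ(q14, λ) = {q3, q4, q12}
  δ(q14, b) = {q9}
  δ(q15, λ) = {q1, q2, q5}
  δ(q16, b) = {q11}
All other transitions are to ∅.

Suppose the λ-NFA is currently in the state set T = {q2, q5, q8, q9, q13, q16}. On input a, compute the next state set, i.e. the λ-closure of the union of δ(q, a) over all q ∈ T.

q5 on a → {q12}.
q8 on a → {q2}.
q13 on a → {q9, q11}.
No a-transition from q2, q9, q16.
Union after reading a: {q2, q9, q11, q12}.
Now take the λ-closure:
From q9 via λ: add q8.
From q12 via λ: add q0, q5.
From q8 via λ: add q13.
From q13 via λ: add q16.
No new states can be added; the closed set is {q0, q2, q5, q8, q9, q11, q12, q13, q16}.

{q0, q2, q5, q8, q9, q11, q12, q13, q16}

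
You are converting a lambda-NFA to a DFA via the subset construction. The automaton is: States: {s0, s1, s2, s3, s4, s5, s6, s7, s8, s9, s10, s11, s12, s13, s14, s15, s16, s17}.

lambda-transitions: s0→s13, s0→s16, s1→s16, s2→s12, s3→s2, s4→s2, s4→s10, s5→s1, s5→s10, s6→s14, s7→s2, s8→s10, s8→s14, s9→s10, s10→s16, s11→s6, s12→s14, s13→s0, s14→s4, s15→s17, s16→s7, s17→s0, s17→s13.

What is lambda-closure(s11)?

{s2, s4, s6, s7, s10, s11, s12, s14, s16}

Start with {s11}.
From s11 via lambda: add s6.
From s6 via lambda: add s14.
From s14 via lambda: add s4.
From s4 via lambda: add s2, s10.
From s2 via lambda: add s12.
From s10 via lambda: add s16.
From s16 via lambda: add s7.
No new states can be added; the closed set is {s2, s4, s6, s7, s10, s11, s12, s14, s16}.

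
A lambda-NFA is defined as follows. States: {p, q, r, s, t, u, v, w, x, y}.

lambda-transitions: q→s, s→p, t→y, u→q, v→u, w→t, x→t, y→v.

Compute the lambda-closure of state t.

Start with {t}.
From t via lambda: add y.
From y via lambda: add v.
From v via lambda: add u.
From u via lambda: add q.
From q via lambda: add s.
From s via lambda: add p.
No new states can be added; the closed set is {p, q, s, t, u, v, y}.

{p, q, s, t, u, v, y}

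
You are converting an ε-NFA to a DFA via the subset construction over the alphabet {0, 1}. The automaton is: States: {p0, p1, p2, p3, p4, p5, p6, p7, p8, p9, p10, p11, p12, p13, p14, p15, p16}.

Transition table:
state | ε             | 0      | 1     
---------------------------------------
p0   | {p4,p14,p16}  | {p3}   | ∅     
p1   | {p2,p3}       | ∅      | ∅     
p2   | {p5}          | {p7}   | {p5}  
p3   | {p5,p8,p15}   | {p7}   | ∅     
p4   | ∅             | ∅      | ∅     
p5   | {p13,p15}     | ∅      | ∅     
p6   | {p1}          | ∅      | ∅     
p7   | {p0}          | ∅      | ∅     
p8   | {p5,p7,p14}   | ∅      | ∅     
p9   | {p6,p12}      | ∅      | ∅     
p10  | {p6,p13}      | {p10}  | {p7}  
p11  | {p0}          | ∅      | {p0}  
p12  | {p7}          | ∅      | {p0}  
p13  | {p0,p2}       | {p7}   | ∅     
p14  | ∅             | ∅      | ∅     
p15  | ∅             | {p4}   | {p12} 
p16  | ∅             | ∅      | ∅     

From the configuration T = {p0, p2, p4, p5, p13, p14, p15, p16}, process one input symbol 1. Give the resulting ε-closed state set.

p2 on 1 → {p5}.
p15 on 1 → {p12}.
No 1-transition from p0, p4, p5, p13, p14, p16.
Union after reading 1: {p5, p12}.
Now take the ε-closure:
From p5 via ε: add p13, p15.
From p12 via ε: add p7.
From p7 via ε: add p0.
From p13 via ε: add p2.
From p0 via ε: add p4, p14, p16.
No new states can be added; the closed set is {p0, p2, p4, p5, p7, p12, p13, p14, p15, p16}.

{p0, p2, p4, p5, p7, p12, p13, p14, p15, p16}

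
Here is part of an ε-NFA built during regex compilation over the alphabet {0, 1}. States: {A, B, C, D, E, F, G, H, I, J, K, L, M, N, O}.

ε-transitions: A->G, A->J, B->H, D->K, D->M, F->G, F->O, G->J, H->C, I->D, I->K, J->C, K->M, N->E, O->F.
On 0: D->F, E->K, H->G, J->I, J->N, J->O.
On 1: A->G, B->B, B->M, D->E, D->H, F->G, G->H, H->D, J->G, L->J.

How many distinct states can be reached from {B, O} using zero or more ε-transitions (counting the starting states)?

7

Start with {B, O}.
From B via ε: add H.
From O via ε: add F.
From F via ε: add G.
From H via ε: add C.
From G via ε: add J.
ε-closure = {B, C, F, G, H, J, O}, which has 7 states.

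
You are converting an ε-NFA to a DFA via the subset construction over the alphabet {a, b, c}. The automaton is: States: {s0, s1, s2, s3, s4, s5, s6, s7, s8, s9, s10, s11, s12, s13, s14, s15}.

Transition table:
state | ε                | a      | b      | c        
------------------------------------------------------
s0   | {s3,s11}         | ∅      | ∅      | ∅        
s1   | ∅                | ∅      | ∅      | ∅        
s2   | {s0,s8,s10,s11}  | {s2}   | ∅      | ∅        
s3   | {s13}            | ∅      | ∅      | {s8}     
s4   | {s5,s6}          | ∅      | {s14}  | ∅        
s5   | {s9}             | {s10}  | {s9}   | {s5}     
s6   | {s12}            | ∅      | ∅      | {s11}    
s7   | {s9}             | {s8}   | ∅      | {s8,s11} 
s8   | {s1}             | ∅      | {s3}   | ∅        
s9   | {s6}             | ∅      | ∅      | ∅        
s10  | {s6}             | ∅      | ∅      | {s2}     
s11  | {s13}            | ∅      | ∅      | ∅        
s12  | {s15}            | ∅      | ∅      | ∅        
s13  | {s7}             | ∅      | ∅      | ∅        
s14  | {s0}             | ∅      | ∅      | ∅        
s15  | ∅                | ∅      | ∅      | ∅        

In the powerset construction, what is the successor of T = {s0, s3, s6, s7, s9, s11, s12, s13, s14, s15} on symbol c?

s3 on c → {s8}.
s6 on c → {s11}.
s7 on c → {s8, s11}.
No c-transition from s0, s9, s11, s12, s13, s14, s15.
Union after reading c: {s8, s11}.
Now take the ε-closure:
From s8 via ε: add s1.
From s11 via ε: add s13.
From s13 via ε: add s7.
From s7 via ε: add s9.
From s9 via ε: add s6.
From s6 via ε: add s12.
From s12 via ε: add s15.
No new states can be added; the closed set is {s1, s6, s7, s8, s9, s11, s12, s13, s15}.

{s1, s6, s7, s8, s9, s11, s12, s13, s15}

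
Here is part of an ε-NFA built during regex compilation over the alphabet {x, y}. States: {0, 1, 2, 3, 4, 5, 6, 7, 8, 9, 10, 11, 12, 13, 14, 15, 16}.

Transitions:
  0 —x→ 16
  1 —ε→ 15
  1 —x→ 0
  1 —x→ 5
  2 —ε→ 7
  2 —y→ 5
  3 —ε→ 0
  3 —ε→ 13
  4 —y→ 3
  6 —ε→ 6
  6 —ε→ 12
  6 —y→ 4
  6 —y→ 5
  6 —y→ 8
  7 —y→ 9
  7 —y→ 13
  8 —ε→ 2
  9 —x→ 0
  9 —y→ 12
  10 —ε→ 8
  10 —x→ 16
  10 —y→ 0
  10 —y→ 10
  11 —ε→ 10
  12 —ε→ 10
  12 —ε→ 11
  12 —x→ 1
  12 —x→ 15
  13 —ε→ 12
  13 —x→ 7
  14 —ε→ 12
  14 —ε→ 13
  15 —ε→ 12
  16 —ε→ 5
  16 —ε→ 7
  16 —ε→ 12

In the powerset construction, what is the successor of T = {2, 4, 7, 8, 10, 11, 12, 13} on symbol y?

2 on y → {5}.
4 on y → {3}.
7 on y → {9, 13}.
10 on y → {0, 10}.
No y-transition from 8, 11, 12, 13.
Union after reading y: {0, 3, 5, 9, 10, 13}.
Now take the ε-closure:
From 10 via ε: add 8.
From 13 via ε: add 12.
From 8 via ε: add 2.
From 12 via ε: add 11.
From 2 via ε: add 7.
No new states can be added; the closed set is {0, 2, 3, 5, 7, 8, 9, 10, 11, 12, 13}.

{0, 2, 3, 5, 7, 8, 9, 10, 11, 12, 13}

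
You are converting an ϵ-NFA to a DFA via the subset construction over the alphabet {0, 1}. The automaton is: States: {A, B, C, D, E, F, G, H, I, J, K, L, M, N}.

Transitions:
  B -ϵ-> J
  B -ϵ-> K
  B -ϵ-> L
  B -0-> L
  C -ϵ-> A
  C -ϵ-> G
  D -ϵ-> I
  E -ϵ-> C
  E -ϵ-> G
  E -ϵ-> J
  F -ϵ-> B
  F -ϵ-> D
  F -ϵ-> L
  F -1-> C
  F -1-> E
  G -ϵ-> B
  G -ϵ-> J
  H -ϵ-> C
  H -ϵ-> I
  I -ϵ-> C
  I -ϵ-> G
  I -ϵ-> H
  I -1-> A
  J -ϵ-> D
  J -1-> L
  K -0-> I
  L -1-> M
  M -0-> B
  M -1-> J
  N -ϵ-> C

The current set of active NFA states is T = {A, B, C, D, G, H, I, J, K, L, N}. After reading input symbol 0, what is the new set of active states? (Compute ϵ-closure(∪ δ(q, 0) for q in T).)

B on 0 → {L}.
K on 0 → {I}.
No 0-transition from A, C, D, G, H, I, J, L, N.
Union after reading 0: {I, L}.
Now take the ϵ-closure:
From I via ϵ: add C, G, H.
From C via ϵ: add A.
From G via ϵ: add B, J.
From B via ϵ: add K.
From J via ϵ: add D.
No new states can be added; the closed set is {A, B, C, D, G, H, I, J, K, L}.

{A, B, C, D, G, H, I, J, K, L}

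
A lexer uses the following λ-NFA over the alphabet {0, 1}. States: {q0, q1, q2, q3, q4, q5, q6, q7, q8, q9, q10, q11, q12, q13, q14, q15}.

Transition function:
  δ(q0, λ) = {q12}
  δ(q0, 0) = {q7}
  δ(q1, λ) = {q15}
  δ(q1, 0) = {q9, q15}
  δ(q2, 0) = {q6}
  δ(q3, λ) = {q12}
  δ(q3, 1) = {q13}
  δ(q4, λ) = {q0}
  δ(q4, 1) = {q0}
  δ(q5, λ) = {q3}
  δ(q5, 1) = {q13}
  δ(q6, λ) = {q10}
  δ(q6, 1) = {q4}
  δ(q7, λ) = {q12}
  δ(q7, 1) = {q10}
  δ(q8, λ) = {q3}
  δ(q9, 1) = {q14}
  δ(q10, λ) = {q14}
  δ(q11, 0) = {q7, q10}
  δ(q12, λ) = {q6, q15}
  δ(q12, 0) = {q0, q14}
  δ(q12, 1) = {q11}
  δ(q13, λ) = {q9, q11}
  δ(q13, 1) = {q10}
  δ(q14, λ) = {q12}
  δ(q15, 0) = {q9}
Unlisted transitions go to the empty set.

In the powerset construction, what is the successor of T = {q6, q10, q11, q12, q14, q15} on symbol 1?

{q0, q4, q6, q10, q11, q12, q14, q15}

q6 on 1 → {q4}.
q12 on 1 → {q11}.
No 1-transition from q10, q11, q14, q15.
Union after reading 1: {q4, q11}.
Now take the λ-closure:
From q4 via λ: add q0.
From q0 via λ: add q12.
From q12 via λ: add q6, q15.
From q6 via λ: add q10.
From q10 via λ: add q14.
No new states can be added; the closed set is {q0, q4, q6, q10, q11, q12, q14, q15}.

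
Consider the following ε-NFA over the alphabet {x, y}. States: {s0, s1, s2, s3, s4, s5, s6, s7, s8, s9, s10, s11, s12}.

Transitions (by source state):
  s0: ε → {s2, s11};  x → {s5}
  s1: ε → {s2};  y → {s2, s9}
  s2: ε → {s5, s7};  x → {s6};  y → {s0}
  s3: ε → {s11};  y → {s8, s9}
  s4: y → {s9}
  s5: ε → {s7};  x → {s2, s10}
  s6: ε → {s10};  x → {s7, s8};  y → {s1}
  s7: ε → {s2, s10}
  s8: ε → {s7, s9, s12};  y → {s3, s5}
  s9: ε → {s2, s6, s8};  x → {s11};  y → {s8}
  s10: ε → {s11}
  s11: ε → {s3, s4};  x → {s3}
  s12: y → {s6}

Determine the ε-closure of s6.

Start with {s6}.
From s6 via ε: add s10.
From s10 via ε: add s11.
From s11 via ε: add s3, s4.
No new states can be added; the closed set is {s3, s4, s6, s10, s11}.

{s3, s4, s6, s10, s11}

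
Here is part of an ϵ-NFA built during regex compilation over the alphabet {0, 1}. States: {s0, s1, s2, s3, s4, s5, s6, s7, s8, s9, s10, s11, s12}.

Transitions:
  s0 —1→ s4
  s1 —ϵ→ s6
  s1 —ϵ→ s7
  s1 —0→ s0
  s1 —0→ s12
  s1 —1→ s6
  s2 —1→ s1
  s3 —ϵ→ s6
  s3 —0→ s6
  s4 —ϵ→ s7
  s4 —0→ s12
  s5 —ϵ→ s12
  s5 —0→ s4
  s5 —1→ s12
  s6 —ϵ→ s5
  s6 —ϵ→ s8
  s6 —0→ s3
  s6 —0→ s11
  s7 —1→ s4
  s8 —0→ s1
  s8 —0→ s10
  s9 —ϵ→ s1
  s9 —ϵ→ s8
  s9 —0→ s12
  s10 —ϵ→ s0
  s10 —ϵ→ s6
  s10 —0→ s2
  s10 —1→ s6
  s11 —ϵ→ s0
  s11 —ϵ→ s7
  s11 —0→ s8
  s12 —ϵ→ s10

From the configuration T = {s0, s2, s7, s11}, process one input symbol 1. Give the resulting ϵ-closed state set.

s0 on 1 → {s4}.
s2 on 1 → {s1}.
s7 on 1 → {s4}.
No 1-transition from s11.
Union after reading 1: {s1, s4}.
Now take the ϵ-closure:
From s1 via ϵ: add s6, s7.
From s6 via ϵ: add s5, s8.
From s5 via ϵ: add s12.
From s12 via ϵ: add s10.
From s10 via ϵ: add s0.
No new states can be added; the closed set is {s0, s1, s4, s5, s6, s7, s8, s10, s12}.

{s0, s1, s4, s5, s6, s7, s8, s10, s12}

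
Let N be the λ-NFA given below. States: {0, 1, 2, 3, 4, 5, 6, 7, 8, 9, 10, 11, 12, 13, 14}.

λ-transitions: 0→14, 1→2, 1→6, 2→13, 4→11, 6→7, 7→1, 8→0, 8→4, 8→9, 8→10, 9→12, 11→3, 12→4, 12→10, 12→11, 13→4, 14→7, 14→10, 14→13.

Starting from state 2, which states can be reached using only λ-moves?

{2, 3, 4, 11, 13}

Start with {2}.
From 2 via λ: add 13.
From 13 via λ: add 4.
From 4 via λ: add 11.
From 11 via λ: add 3.
No new states can be added; the closed set is {2, 3, 4, 11, 13}.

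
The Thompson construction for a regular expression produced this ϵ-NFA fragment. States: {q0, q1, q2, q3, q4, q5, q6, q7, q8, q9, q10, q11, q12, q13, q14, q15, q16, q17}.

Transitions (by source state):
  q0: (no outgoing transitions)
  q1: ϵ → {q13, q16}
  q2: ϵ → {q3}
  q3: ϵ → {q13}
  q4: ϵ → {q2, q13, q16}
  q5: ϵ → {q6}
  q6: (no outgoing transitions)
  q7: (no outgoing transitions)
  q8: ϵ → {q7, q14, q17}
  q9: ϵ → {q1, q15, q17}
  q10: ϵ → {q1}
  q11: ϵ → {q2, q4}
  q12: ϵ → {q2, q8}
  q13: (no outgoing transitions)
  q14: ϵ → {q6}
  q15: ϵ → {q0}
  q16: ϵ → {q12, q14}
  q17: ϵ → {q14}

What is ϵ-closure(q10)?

Start with {q10}.
From q10 via ϵ: add q1.
From q1 via ϵ: add q13, q16.
From q16 via ϵ: add q12, q14.
From q12 via ϵ: add q2, q8.
From q14 via ϵ: add q6.
From q2 via ϵ: add q3.
From q8 via ϵ: add q7, q17.
No new states can be added; the closed set is {q1, q2, q3, q6, q7, q8, q10, q12, q13, q14, q16, q17}.

{q1, q2, q3, q6, q7, q8, q10, q12, q13, q14, q16, q17}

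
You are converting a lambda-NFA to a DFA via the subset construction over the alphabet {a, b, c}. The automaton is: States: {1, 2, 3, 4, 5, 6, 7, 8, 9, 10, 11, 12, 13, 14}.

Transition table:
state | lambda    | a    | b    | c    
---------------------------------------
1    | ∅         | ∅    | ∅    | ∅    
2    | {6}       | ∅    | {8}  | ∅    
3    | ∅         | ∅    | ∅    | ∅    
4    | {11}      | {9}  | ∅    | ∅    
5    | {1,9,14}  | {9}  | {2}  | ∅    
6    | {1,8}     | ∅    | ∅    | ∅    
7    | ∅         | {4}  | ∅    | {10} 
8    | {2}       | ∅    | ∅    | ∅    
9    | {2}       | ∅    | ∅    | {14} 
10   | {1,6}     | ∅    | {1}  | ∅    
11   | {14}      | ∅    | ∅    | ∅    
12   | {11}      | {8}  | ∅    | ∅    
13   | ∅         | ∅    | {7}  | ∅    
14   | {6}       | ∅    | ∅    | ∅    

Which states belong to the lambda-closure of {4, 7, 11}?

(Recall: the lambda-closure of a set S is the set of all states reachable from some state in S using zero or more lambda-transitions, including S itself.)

{1, 2, 4, 6, 7, 8, 11, 14}

Start with {4, 7, 11}.
From 11 via lambda: add 14.
From 14 via lambda: add 6.
From 6 via lambda: add 1, 8.
From 8 via lambda: add 2.
No new states can be added; the closed set is {1, 2, 4, 6, 7, 8, 11, 14}.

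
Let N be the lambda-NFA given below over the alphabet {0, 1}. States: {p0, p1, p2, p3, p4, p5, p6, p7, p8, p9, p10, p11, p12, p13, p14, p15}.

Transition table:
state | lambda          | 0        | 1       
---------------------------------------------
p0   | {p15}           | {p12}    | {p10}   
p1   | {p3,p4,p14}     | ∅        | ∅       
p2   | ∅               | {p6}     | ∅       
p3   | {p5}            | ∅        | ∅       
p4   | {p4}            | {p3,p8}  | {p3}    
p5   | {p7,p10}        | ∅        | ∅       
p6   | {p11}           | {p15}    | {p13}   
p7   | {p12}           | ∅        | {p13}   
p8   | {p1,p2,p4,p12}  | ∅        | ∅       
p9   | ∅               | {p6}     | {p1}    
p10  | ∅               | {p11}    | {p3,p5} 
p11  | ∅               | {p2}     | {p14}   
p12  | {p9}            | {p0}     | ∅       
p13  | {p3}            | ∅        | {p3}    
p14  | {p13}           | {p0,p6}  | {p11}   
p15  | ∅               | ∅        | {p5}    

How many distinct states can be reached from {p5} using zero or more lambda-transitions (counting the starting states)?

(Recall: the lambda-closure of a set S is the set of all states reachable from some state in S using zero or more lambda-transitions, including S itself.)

5

Start with {p5}.
From p5 via lambda: add p7, p10.
From p7 via lambda: add p12.
From p12 via lambda: add p9.
lambda-closure = {p5, p7, p9, p10, p12}, which has 5 states.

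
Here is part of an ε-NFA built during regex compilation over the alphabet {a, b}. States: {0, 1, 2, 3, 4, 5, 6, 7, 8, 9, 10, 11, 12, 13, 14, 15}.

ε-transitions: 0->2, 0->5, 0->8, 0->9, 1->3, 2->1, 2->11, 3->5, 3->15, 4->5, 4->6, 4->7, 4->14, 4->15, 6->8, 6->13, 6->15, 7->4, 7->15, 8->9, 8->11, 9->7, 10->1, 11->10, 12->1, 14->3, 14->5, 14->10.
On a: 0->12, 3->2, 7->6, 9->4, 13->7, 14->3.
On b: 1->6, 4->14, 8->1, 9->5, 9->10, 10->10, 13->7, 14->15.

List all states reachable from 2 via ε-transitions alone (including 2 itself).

{1, 2, 3, 5, 10, 11, 15}

Start with {2}.
From 2 via ε: add 1, 11.
From 1 via ε: add 3.
From 11 via ε: add 10.
From 3 via ε: add 5, 15.
No new states can be added; the closed set is {1, 2, 3, 5, 10, 11, 15}.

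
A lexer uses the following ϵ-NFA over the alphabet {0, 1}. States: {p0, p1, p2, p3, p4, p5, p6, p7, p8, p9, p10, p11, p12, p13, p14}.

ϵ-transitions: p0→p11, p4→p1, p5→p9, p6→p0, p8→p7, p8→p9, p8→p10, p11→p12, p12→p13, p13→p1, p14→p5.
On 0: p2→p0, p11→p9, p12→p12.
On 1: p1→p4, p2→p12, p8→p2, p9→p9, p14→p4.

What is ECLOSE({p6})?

Start with {p6}.
From p6 via ϵ: add p0.
From p0 via ϵ: add p11.
From p11 via ϵ: add p12.
From p12 via ϵ: add p13.
From p13 via ϵ: add p1.
No new states can be added; the closed set is {p0, p1, p6, p11, p12, p13}.

{p0, p1, p6, p11, p12, p13}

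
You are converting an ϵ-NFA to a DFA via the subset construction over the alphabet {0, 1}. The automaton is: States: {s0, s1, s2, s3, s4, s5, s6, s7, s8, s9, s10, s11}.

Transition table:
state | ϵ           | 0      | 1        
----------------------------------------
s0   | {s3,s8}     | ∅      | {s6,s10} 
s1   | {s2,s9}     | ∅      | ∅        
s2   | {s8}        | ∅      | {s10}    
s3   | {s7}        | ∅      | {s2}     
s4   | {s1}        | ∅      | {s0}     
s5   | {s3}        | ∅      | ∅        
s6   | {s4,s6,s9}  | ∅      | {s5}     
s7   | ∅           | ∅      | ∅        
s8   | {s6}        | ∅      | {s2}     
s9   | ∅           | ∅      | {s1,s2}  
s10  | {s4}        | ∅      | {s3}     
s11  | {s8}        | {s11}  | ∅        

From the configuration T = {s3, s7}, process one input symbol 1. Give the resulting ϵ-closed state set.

s3 on 1 → {s2}.
No 1-transition from s7.
Union after reading 1: {s2}.
Now take the ϵ-closure:
From s2 via ϵ: add s8.
From s8 via ϵ: add s6.
From s6 via ϵ: add s4, s9.
From s4 via ϵ: add s1.
No new states can be added; the closed set is {s1, s2, s4, s6, s8, s9}.

{s1, s2, s4, s6, s8, s9}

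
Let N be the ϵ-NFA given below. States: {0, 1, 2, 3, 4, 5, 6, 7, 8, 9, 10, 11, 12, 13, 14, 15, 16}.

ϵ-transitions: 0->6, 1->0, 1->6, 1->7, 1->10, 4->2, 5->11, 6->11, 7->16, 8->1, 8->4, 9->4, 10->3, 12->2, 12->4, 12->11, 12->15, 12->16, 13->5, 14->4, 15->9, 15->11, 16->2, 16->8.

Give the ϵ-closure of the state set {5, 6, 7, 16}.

{0, 1, 2, 3, 4, 5, 6, 7, 8, 10, 11, 16}

Start with {5, 6, 7, 16}.
From 5 via ϵ: add 11.
From 16 via ϵ: add 2, 8.
From 8 via ϵ: add 1, 4.
From 1 via ϵ: add 0, 10.
From 10 via ϵ: add 3.
No new states can be added; the closed set is {0, 1, 2, 3, 4, 5, 6, 7, 8, 10, 11, 16}.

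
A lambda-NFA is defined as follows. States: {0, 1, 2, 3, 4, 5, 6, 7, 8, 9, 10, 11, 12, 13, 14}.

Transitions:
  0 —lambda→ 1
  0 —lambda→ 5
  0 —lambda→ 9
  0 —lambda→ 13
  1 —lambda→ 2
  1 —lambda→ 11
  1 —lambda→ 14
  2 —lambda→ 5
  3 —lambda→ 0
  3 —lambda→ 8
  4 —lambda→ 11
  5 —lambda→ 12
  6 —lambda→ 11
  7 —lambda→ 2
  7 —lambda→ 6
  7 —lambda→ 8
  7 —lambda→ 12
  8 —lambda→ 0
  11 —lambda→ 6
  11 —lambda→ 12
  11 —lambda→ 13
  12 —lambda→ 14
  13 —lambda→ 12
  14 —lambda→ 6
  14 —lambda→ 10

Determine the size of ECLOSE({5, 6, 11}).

Start with {5, 6, 11}.
From 5 via lambda: add 12.
From 11 via lambda: add 13.
From 12 via lambda: add 14.
From 14 via lambda: add 10.
lambda-closure = {5, 6, 10, 11, 12, 13, 14}, which has 7 states.

7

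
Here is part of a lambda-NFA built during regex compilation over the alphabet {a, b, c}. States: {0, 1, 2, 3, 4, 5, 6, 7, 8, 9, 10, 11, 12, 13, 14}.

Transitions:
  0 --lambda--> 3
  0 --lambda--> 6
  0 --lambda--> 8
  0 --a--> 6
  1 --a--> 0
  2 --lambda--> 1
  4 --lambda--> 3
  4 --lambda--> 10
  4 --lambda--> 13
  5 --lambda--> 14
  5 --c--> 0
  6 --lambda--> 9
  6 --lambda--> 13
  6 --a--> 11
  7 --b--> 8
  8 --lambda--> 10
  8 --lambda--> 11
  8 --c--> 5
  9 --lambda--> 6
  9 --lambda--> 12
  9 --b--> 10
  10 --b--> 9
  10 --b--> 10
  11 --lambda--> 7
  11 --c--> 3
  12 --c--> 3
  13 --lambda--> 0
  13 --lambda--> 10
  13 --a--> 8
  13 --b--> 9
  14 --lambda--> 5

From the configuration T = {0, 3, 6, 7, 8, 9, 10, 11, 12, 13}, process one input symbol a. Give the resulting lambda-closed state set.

0 on a → {6}.
6 on a → {11}.
13 on a → {8}.
No a-transition from 3, 7, 8, 9, 10, 11, 12.
Union after reading a: {6, 8, 11}.
Now take the lambda-closure:
From 6 via lambda: add 9, 13.
From 8 via lambda: add 10.
From 11 via lambda: add 7.
From 9 via lambda: add 12.
From 13 via lambda: add 0.
From 0 via lambda: add 3.
No new states can be added; the closed set is {0, 3, 6, 7, 8, 9, 10, 11, 12, 13}.

{0, 3, 6, 7, 8, 9, 10, 11, 12, 13}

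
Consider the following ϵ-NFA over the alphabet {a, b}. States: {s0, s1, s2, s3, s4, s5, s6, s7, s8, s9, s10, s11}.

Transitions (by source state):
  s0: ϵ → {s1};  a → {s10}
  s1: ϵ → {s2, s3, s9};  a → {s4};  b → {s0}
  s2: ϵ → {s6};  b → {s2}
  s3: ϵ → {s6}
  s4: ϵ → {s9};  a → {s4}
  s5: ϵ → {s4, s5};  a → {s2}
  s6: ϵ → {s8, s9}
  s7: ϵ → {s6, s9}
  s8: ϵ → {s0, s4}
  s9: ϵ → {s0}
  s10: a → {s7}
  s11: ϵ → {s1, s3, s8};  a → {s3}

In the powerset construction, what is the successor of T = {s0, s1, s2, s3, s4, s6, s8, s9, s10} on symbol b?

{s0, s1, s2, s3, s4, s6, s8, s9}

s1 on b → {s0}.
s2 on b → {s2}.
No b-transition from s0, s3, s4, s6, s8, s9, s10.
Union after reading b: {s0, s2}.
Now take the ϵ-closure:
From s0 via ϵ: add s1.
From s2 via ϵ: add s6.
From s1 via ϵ: add s3, s9.
From s6 via ϵ: add s8.
From s8 via ϵ: add s4.
No new states can be added; the closed set is {s0, s1, s2, s3, s4, s6, s8, s9}.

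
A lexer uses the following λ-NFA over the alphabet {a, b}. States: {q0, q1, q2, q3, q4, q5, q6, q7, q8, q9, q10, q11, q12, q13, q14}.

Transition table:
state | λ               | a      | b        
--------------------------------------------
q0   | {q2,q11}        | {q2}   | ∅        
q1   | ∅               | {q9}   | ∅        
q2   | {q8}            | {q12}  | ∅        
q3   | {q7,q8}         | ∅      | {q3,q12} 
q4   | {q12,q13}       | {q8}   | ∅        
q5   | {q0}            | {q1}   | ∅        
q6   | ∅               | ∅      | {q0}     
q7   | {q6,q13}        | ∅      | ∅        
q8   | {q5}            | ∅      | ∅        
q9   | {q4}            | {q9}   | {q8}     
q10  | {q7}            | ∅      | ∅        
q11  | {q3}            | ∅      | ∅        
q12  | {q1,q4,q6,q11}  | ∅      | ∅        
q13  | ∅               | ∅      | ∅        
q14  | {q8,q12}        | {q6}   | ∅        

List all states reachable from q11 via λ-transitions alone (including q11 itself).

{q0, q2, q3, q5, q6, q7, q8, q11, q13}

Start with {q11}.
From q11 via λ: add q3.
From q3 via λ: add q7, q8.
From q7 via λ: add q6, q13.
From q8 via λ: add q5.
From q5 via λ: add q0.
From q0 via λ: add q2.
No new states can be added; the closed set is {q0, q2, q3, q5, q6, q7, q8, q11, q13}.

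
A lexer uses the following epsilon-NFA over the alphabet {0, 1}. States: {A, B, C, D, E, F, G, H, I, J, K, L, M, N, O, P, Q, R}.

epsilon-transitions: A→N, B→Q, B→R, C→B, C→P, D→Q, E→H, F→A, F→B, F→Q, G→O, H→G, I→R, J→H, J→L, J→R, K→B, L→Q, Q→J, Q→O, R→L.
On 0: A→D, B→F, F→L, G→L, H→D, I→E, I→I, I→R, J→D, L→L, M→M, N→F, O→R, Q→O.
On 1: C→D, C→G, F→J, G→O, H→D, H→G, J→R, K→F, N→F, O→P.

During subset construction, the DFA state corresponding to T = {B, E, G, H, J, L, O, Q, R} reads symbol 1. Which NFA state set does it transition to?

G on 1 → {O}.
H on 1 → {D, G}.
J on 1 → {R}.
O on 1 → {P}.
No 1-transition from B, E, L, Q, R.
Union after reading 1: {D, G, O, P, R}.
Now take the epsilon-closure:
From D via epsilon: add Q.
From R via epsilon: add L.
From Q via epsilon: add J.
From J via epsilon: add H.
No new states can be added; the closed set is {D, G, H, J, L, O, P, Q, R}.

{D, G, H, J, L, O, P, Q, R}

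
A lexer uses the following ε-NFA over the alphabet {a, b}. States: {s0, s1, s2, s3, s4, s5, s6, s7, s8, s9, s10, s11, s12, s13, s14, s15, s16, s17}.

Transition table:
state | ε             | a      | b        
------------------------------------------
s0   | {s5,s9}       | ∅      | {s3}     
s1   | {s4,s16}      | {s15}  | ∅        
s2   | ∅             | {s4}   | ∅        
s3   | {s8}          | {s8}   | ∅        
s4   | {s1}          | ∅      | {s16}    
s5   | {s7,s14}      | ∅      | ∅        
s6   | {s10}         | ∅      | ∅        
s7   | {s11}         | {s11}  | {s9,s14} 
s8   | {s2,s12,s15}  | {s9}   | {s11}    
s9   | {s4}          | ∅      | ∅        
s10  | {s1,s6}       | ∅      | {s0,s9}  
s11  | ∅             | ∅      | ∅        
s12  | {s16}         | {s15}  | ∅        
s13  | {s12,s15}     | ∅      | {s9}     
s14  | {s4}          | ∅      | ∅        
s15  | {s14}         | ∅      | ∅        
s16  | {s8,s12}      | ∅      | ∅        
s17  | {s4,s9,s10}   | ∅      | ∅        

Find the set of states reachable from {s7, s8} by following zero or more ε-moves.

Start with {s7, s8}.
From s7 via ε: add s11.
From s8 via ε: add s2, s12, s15.
From s12 via ε: add s16.
From s15 via ε: add s14.
From s14 via ε: add s4.
From s4 via ε: add s1.
No new states can be added; the closed set is {s1, s2, s4, s7, s8, s11, s12, s14, s15, s16}.

{s1, s2, s4, s7, s8, s11, s12, s14, s15, s16}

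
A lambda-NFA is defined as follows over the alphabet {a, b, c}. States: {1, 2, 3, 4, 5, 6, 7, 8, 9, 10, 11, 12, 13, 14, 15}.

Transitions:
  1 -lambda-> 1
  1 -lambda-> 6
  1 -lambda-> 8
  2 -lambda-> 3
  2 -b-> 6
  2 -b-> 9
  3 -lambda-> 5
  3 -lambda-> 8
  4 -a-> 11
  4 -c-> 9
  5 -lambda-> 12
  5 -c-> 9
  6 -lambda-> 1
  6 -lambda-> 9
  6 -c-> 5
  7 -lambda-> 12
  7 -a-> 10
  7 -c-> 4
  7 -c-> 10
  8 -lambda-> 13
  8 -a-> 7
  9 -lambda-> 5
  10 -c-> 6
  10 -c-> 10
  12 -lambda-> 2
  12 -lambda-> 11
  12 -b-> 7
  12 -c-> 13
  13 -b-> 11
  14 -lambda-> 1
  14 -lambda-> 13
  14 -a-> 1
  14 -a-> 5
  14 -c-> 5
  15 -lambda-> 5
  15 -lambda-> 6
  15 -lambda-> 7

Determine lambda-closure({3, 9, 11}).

Start with {3, 9, 11}.
From 3 via lambda: add 5, 8.
From 5 via lambda: add 12.
From 8 via lambda: add 13.
From 12 via lambda: add 2.
No new states can be added; the closed set is {2, 3, 5, 8, 9, 11, 12, 13}.

{2, 3, 5, 8, 9, 11, 12, 13}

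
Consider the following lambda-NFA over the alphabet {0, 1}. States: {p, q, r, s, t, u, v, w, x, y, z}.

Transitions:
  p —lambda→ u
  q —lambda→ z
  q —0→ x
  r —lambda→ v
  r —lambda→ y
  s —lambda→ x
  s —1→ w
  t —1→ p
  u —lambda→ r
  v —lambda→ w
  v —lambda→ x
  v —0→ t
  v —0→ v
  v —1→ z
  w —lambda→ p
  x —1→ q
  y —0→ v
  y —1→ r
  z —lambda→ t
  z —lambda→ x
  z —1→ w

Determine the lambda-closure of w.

Start with {w}.
From w via lambda: add p.
From p via lambda: add u.
From u via lambda: add r.
From r via lambda: add v, y.
From v via lambda: add x.
No new states can be added; the closed set is {p, r, u, v, w, x, y}.

{p, r, u, v, w, x, y}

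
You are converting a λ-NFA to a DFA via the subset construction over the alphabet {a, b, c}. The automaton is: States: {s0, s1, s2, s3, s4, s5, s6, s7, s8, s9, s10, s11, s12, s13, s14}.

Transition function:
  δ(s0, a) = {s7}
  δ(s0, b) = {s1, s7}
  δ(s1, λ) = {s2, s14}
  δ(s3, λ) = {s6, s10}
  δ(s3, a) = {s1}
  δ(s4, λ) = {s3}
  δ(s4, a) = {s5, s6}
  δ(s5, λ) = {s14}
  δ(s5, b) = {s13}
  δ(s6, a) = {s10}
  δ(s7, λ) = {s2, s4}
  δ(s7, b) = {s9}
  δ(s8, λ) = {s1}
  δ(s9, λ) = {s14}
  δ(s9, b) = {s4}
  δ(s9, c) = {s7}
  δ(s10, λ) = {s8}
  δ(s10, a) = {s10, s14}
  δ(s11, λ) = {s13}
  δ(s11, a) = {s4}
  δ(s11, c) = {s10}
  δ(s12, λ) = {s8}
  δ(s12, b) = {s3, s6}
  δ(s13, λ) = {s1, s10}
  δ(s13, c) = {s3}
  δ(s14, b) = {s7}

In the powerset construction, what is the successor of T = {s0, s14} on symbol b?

s0 on b → {s1, s7}.
s14 on b → {s7}.
Union after reading b: {s1, s7}.
Now take the λ-closure:
From s1 via λ: add s2, s14.
From s7 via λ: add s4.
From s4 via λ: add s3.
From s3 via λ: add s6, s10.
From s10 via λ: add s8.
No new states can be added; the closed set is {s1, s2, s3, s4, s6, s7, s8, s10, s14}.

{s1, s2, s3, s4, s6, s7, s8, s10, s14}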